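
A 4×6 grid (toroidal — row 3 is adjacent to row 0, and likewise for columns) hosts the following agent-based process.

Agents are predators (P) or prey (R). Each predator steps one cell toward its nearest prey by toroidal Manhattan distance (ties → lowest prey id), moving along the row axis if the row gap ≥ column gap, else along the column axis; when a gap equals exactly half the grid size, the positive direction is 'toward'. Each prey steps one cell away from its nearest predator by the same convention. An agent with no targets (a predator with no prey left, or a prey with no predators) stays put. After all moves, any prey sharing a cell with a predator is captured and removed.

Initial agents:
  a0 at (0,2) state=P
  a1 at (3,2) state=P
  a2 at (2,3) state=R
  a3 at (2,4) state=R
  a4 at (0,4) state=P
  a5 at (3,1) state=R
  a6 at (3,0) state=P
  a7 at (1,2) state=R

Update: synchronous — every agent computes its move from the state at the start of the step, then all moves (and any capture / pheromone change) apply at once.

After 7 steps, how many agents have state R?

t=1: a0@(1,2):P a1@(3,1):P a2@(1,3):R a4@(1,4):P a5@(3,0):R a6@(3,1):P a7@(2,2):R
t=2: a0@(1,3):P a1@(3,0):P a2@(1,4):R a4@(1,3):P a5@(3,5):R a6@(3,0):P a7@(3,2):R
t=3: a0@(1,4):P a1@(3,5):P a2@(1,5):R a4@(1,4):P a5@(3,4):R a6@(3,5):P a7@(3,3):R
t=4: a0@(1,5):P a1@(3,4):P a2@(1,0):R a4@(1,5):P a5@(3,3):R a6@(3,4):P a7@(3,2):R
t=5: a0@(1,0):P a1@(3,3):P a2@(1,1):R a4@(1,0):P a5@(3,2):R a6@(3,3):P a7@(3,1):R
t=6: a0@(1,1):P a1@(3,2):P a2@(1,2):R a4@(1,1):P a5@(3,1):R a6@(3,2):P a7@(3,0):R
t=7: a0@(1,2):P a1@(3,1):P a2@(1,3):R a4@(1,2):P a5@(3,0):R a6@(3,1):P a7@(3,5):R

3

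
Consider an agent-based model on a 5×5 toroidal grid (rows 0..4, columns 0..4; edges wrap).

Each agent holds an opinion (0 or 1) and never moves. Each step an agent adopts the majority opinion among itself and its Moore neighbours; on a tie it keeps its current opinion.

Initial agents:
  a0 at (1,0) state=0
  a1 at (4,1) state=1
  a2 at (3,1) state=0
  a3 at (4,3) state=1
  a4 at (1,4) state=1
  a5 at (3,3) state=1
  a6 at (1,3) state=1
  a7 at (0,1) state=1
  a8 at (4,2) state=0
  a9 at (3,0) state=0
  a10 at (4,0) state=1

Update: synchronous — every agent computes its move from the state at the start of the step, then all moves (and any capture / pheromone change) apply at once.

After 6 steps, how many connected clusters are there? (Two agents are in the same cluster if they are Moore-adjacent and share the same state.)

t=1: a0@(1,0):1 a1@(4,1):1 a2@(3,1):0 a3@(4,3):1 a4@(1,4):1 a5@(3,3):1 a6@(1,3):1 a7@(0,1):1 a8@(4,2):1 a9@(3,0):0 a10@(4,0):1
t=2: a0@(1,0):1 a1@(4,1):1 a2@(3,1):1 a3@(4,3):1 a4@(1,4):1 a5@(3,3):1 a6@(1,3):1 a7@(0,1):1 a8@(4,2):1 a9@(3,0):0 a10@(4,0):1
t=3: a0@(1,0):1 a1@(4,1):1 a2@(3,1):1 a3@(4,3):1 a4@(1,4):1 a5@(3,3):1 a6@(1,3):1 a7@(0,1):1 a8@(4,2):1 a9@(3,0):1 a10@(4,0):1
t=4: (unchanged — steady state)

1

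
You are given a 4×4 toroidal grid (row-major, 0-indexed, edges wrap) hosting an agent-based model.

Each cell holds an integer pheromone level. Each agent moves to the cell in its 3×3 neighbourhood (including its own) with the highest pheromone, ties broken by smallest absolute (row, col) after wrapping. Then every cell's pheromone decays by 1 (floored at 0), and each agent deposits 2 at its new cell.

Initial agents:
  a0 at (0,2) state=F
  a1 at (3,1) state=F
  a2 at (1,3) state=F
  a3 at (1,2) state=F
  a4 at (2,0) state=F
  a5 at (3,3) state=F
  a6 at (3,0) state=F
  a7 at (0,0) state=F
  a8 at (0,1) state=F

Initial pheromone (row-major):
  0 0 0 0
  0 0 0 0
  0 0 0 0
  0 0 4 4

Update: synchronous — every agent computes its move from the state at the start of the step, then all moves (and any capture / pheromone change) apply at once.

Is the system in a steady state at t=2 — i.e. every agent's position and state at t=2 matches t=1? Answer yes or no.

no

t=1: a0@(3,2) a1@(3,2) a2@(0,0) a3@(0,1) a4@(3,3) a5@(3,2) a6@(3,3) a7@(3,3) a8@(3,2) | pheromone: 2 2 0 0 / 0 0 0 0 / 0 0 0 0 / 0 0 11 9
t=2: a0@(3,2) a1@(3,2) a2@(3,3) a3@(3,2) a4@(3,2) a5@(3,2) a6@(3,2) a7@(3,2) a8@(3,2) | pheromone: 1 1 0 0 / 0 0 0 0 / 0 0 0 0 / 0 0 26 10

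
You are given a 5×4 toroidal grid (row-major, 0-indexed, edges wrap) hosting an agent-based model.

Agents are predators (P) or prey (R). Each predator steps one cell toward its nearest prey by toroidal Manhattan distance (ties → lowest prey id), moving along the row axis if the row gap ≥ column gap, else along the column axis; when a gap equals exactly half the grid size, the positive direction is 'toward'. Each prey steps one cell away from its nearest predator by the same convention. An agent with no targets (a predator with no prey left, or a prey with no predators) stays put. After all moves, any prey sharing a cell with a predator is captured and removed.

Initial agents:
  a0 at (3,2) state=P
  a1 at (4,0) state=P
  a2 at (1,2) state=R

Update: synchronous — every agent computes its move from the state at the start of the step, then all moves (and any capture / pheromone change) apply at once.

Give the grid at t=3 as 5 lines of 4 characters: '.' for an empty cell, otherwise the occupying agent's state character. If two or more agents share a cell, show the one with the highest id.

..P.
....
....
..R.
.P..

t=1: a0@(2,2):P a1@(0,0):P a2@(0,2):R
t=2: a0@(1,2):P a1@(0,1):P a2@(4,2):R
t=3: a0@(0,2):P a1@(4,1):P a2@(3,2):R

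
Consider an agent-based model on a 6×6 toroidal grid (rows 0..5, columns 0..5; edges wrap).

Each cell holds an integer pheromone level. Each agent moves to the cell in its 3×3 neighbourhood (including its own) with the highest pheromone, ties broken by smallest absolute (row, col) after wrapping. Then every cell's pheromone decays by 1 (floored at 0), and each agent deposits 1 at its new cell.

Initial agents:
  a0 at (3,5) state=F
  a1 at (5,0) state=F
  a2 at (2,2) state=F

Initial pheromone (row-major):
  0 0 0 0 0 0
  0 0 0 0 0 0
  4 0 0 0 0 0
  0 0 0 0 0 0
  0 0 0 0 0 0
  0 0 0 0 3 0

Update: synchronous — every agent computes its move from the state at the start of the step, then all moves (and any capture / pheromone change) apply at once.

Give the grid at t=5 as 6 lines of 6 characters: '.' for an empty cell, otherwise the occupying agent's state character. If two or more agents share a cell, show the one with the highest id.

t=1: a0@(2,0) a1@(0,0) a2@(1,1) | pheromone: 1 0 0 0 0 0 / 0 1 0 0 0 0 / 4 0 0 0 0 0 / 0 0 0 0 0 0 / 0 0 0 0 0 0 / 0 0 0 0 2 0
t=2: a0@(2,0) a1@(0,0) a2@(2,0) | pheromone: 1 0 0 0 0 0 / 0 0 0 0 0 0 / 5 0 0 0 0 0 / 0 0 0 0 0 0 / 0 0 0 0 0 0 / 0 0 0 0 1 0
t=3: a0@(2,0) a1@(0,0) a2@(2,0) | pheromone: 1 0 0 0 0 0 / 0 0 0 0 0 0 / 6 0 0 0 0 0 / 0 0 0 0 0 0 / 0 0 0 0 0 0 / 0 0 0 0 0 0
t=4: a0@(2,0) a1@(0,0) a2@(2,0) | pheromone: 1 0 0 0 0 0 / 0 0 0 0 0 0 / 7 0 0 0 0 0 / 0 0 0 0 0 0 / 0 0 0 0 0 0 / 0 0 0 0 0 0
t=5: a0@(2,0) a1@(0,0) a2@(2,0) | pheromone: 1 0 0 0 0 0 / 0 0 0 0 0 0 / 8 0 0 0 0 0 / 0 0 0 0 0 0 / 0 0 0 0 0 0 / 0 0 0 0 0 0

F.....
......
F.....
......
......
......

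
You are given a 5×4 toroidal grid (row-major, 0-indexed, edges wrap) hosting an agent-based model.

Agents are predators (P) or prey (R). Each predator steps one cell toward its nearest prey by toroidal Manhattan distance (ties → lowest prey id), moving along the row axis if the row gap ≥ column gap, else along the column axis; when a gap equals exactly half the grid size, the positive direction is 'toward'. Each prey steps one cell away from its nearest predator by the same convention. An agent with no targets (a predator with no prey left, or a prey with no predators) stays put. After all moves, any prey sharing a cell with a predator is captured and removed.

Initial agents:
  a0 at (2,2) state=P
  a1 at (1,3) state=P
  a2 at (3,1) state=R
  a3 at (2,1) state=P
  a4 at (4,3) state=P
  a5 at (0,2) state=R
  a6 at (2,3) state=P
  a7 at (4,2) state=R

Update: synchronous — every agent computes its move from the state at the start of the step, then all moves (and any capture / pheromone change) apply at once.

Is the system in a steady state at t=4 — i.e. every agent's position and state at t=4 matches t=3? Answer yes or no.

t=1: a0@(3,2):P a1@(0,3):P a2@(4,1):R a3@(3,1):P a4@(4,2):P a6@(2,0):P a7@(4,1):R
t=2: a0@(4,2):P a1@(0,0):P a2@(0,1):R a3@(4,1):P a4@(4,1):P a6@(3,0):P a7@(0,1):R
t=3: a0@(0,2):P a1@(0,1):P a3@(0,1):P a4@(0,1):P a6@(4,0):P
t=4: (unchanged — steady state)

yes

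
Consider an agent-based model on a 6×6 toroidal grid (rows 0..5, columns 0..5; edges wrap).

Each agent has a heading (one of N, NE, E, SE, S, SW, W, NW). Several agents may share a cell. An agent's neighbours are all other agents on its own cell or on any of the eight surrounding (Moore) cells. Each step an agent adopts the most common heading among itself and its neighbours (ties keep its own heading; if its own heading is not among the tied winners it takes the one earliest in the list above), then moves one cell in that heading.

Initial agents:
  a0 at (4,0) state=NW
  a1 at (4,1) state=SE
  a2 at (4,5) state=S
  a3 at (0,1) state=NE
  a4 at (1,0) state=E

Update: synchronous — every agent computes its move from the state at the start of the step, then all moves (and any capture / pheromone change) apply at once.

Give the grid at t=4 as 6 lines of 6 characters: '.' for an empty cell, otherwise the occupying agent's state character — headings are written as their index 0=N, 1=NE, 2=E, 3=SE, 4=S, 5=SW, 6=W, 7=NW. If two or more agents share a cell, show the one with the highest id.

t=1: a0@(3,5):NW a1@(5,2):SE a2@(5,5):S a3@(5,2):NE a4@(1,1):E
t=2: a0@(2,4):NW a1@(0,3):SE a2@(0,5):S a3@(4,3):NE a4@(1,2):E
t=3: a0@(1,3):NW a1@(1,4):SE a2@(1,5):S a3@(3,4):NE a4@(1,3):E
t=4: a0@(0,2):NW a1@(2,5):SE a2@(2,5):S a3@(2,5):NE a4@(1,4):E

..7...
....2.
.....1
......
......
......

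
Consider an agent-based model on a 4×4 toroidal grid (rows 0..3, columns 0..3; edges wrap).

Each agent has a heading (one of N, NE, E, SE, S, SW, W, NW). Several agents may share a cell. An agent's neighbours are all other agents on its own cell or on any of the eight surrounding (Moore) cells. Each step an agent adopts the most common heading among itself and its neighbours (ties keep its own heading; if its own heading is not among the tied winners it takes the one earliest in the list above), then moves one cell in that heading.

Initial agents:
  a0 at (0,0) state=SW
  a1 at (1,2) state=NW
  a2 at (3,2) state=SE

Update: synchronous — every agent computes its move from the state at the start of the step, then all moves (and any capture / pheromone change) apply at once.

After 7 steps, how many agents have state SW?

1

t=1: a0@(1,3):SW a1@(0,1):NW a2@(0,3):SE
t=2: a0@(2,2):SW a1@(3,0):NW a2@(1,0):SE
t=3: a0@(3,1):SW a1@(2,3):NW a2@(2,1):SE
t=4: a0@(0,0):SW a1@(1,2):NW a2@(3,2):SE
t=5: a0@(1,3):SW a1@(0,1):NW a2@(0,3):SE
t=6: a0@(2,2):SW a1@(3,0):NW a2@(1,0):SE
t=7: a0@(3,1):SW a1@(2,3):NW a2@(2,1):SE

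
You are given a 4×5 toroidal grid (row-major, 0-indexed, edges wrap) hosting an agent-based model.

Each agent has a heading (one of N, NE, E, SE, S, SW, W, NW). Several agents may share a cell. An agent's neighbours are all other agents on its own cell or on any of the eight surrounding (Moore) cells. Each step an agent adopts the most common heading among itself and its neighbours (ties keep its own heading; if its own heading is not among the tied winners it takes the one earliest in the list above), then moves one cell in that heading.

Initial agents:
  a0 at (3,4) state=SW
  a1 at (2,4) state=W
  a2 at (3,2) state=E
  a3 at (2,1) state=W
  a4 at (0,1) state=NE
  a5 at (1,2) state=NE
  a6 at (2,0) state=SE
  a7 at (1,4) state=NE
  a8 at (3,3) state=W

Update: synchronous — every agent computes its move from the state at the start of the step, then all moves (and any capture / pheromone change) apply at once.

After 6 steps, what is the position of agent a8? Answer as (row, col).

(3, 2)

t=1: a0@(3,3):W a1@(2,3):W a2@(3,1):W a3@(2,0):W a4@(3,2):NE a5@(0,3):NE a6@(2,4):W a7@(0,0):NE a8@(3,2):W
t=2: a0@(3,2):W a1@(2,2):W a2@(3,0):W a3@(2,4):W a4@(3,1):W a5@(3,4):NE a6@(2,3):W a7@(3,1):NE a8@(3,1):W
t=3: a0@(3,1):W a1@(2,1):W a2@(3,4):W a3@(2,3):W a4@(3,0):W a5@(3,3):W a6@(2,2):W a7@(3,0):W a8@(3,0):W
t=4: a0@(3,0):W a1@(2,0):W a2@(3,3):W a3@(2,2):W a4@(3,4):W a5@(3,2):W a6@(2,1):W a7@(3,4):W a8@(3,4):W
t=5: a0@(3,4):W a1@(2,4):W a2@(3,2):W a3@(2,1):W a4@(3,3):W a5@(3,1):W a6@(2,0):W a7@(3,3):W a8@(3,3):W
t=6: a0@(3,3):W a1@(2,3):W a2@(3,1):W a3@(2,0):W a4@(3,2):W a5@(3,0):W a6@(2,4):W a7@(3,2):W a8@(3,2):W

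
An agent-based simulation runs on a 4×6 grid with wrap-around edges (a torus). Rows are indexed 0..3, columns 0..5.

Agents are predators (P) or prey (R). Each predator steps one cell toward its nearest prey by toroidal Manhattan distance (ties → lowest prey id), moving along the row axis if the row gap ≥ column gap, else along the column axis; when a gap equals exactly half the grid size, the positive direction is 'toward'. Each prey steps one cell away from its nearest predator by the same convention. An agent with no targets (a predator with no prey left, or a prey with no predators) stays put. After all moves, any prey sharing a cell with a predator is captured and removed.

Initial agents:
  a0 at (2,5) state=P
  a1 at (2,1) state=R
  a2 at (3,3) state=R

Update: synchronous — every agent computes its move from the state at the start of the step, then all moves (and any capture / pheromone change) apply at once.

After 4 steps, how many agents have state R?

t=1: a0@(2,0):P a1@(2,2):R a2@(3,2):R
t=2: a0@(2,1):P a1@(2,3):R a2@(3,3):R
t=3: a0@(2,2):P a1@(2,4):R a2@(3,4):R
t=4: a0@(2,3):P a1@(2,5):R a2@(3,5):R

2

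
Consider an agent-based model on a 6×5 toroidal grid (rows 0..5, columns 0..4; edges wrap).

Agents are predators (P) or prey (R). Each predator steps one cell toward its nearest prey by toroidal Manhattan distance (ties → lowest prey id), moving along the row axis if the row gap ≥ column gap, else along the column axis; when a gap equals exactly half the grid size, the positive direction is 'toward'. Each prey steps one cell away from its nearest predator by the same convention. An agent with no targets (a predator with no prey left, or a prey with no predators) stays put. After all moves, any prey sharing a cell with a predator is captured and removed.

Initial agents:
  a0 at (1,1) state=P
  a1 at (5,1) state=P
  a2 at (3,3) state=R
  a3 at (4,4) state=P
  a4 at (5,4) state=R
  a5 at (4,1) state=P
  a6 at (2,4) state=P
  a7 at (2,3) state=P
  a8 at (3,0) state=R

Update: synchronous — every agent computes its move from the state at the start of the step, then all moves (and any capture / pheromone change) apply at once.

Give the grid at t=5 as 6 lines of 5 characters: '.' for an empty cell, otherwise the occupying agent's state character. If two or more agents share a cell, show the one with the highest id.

t=1: a0@(2,1):P a1@(5,0):P a2@(4,3):R a3@(5,4):P a4@(0,4):R a5@(3,1):P a6@(3,4):P a7@(3,3):P a8@(2,0):R
t=2: a0@(2,0):P a1@(0,0):P a2@(5,3):R a3@(0,4):P a4@(1,4):R a5@(2,1):P a6@(4,4):P a7@(4,3):P a8@(2,4):R
t=3: a0@(2,4):P a1@(1,0):P a2@(0,3):R a3@(1,4):P a5@(2,0):P a6@(5,4):P a7@(5,3):P a8@(2,3):R
t=4: a0@(2,3):P a1@(1,4):P a2@(1,3):R a3@(0,4):P a5@(2,4):P a6@(0,4):P a7@(0,3):P a8@(2,2):R
t=5: a0@(1,3):P a1@(1,3):P a2@(0,3):R a3@(1,4):P a5@(1,4):P a6@(1,4):P a7@(1,3):P a8@(2,1):R

...R.
...PP
.R...
.....
.....
.....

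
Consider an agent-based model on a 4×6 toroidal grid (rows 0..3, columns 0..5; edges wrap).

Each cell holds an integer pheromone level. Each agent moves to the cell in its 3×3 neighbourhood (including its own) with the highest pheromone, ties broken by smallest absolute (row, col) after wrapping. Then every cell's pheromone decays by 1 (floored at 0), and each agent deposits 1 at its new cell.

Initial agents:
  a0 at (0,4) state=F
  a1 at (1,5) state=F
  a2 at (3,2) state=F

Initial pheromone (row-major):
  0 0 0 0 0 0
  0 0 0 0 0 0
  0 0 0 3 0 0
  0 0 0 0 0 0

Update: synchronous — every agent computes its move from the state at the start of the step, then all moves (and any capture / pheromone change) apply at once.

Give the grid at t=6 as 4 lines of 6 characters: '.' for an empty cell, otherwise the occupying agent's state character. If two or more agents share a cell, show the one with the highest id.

t=1: a0@(0,3) a1@(0,0) a2@(2,3) | pheromone: 1 0 0 1 0 0 / 0 0 0 0 0 0 / 0 0 0 3 0 0 / 0 0 0 0 0 0
t=2: (unchanged — steady state)

F..F..
......
...F..
......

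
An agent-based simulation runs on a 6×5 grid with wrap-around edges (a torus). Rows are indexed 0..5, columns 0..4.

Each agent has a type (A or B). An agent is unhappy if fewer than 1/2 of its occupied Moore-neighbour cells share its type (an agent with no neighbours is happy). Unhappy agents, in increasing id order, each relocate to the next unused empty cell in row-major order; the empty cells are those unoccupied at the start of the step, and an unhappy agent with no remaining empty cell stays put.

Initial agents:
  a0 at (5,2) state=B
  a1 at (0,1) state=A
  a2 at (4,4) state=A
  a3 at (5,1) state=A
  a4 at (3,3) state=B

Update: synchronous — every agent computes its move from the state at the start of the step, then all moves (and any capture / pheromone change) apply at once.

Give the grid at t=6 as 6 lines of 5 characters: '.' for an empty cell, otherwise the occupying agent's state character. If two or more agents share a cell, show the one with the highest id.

.AA.B
B....
.....
.....
.....
.A...

t=1: a0@(0,0):B a1@(0,1):A a2@(0,2):A a3@(5,1):A a4@(0,3):B
t=2: a0@(0,4):B a1@(0,1):A a2@(0,2):A a3@(5,1):A a4@(1,0):B
t=3: (unchanged — steady state)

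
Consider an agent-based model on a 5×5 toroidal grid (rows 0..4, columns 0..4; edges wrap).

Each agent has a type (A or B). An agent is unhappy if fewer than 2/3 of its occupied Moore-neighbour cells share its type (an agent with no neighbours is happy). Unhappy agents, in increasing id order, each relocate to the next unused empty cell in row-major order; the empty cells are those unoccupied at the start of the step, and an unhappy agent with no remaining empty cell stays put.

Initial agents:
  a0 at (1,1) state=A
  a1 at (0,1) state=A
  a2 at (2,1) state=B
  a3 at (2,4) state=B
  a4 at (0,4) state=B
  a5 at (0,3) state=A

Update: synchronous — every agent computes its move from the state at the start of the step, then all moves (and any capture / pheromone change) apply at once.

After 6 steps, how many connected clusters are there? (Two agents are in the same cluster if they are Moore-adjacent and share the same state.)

t=1: a0@(0,0):A a1@(0,1):A a2@(0,2):B a3@(2,4):B a4@(1,0):B a5@(1,2):A
t=2: a0@(0,3):A a1@(0,4):A a2@(1,1):B a3@(2,4):B a4@(1,3):B a5@(1,4):A
t=3: a0@(0,3):A a1@(0,4):A a2@(1,1):B a3@(0,0):B a4@(0,1):B a5@(0,2):A
t=4: a0@(0,3):A a1@(1,0):A a2@(1,1):B a3@(0,0):B a4@(0,1):B a5@(1,2):A
t=5: a0@(0,3):A a1@(0,2):A a2@(0,4):B a3@(0,0):B a4@(1,3):B a5@(1,4):A
t=6: a0@(0,1):A a1@(1,0):A a2@(1,1):B a3@(1,2):B a4@(2,0):B a5@(2,1):A

2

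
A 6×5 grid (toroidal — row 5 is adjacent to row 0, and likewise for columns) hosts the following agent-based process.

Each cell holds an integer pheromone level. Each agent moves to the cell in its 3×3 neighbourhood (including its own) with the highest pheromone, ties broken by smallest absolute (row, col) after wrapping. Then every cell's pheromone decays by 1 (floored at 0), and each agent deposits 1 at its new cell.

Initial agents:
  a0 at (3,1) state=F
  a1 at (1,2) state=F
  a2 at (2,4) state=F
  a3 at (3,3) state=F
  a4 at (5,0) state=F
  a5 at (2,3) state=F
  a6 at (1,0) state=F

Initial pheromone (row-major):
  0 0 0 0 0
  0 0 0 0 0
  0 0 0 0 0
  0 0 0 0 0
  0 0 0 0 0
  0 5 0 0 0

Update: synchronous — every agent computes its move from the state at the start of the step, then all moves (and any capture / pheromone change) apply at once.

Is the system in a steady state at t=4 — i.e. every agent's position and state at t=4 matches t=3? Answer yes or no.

t=1: a0@(2,0) a1@(0,1) a2@(1,0) a3@(2,2) a4@(5,1) a5@(1,2) a6@(0,0) | pheromone: 1 1 0 0 0 / 1 0 1 0 0 / 1 0 1 0 0 / 0 0 0 0 0 / 0 0 0 0 0 / 0 5 0 0 0
t=2: a0@(1,0) a1@(5,1) a2@(0,0) a3@(1,2) a4@(5,1) a5@(0,1) a6@(5,1) | pheromone: 1 1 0 0 0 / 1 0 1 0 0 / 0 0 0 0 0 / 0 0 0 0 0 / 0 0 0 0 0 / 0 7 0 0 0
t=3: a0@(0,0) a1@(5,1) a2@(5,1) a3@(0,1) a4@(5,1) a5@(5,1) a6@(5,1) | pheromone: 1 1 0 0 0 / 0 0 0 0 0 / 0 0 0 0 0 / 0 0 0 0 0 / 0 0 0 0 0 / 0 11 0 0 0
t=4: a0@(5,1) a1@(5,1) a2@(5,1) a3@(5,1) a4@(5,1) a5@(5,1) a6@(5,1) | pheromone: 0 0 0 0 0 / 0 0 0 0 0 / 0 0 0 0 0 / 0 0 0 0 0 / 0 0 0 0 0 / 0 17 0 0 0

no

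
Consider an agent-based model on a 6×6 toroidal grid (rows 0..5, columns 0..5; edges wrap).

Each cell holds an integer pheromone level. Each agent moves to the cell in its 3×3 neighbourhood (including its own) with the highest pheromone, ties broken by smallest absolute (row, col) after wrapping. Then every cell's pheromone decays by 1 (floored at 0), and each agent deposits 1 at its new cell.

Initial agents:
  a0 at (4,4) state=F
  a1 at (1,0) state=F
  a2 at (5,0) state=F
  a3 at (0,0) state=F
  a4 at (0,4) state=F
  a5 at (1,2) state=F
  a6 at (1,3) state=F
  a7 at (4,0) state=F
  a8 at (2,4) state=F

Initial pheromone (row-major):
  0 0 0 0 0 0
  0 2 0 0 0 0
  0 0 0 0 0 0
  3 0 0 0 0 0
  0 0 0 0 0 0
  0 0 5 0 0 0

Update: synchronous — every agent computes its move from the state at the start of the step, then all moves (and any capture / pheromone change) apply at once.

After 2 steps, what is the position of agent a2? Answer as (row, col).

(1, 1)

t=1: a0@(3,3) a1@(1,1) a2@(0,0) a3@(1,1) a4@(0,3) a5@(1,1) a6@(0,2) a7@(3,0) a8@(1,3) | pheromone: 1 0 1 1 0 0 / 0 4 0 1 0 0 / 0 0 0 0 0 0 / 3 0 0 1 0 0 / 0 0 0 0 0 0 / 0 0 4 0 0 0
t=2: a0@(3,3) a1@(1,1) a2@(1,1) a3@(1,1) a4@(5,2) a5@(1,1) a6@(1,1) a7@(3,0) a8@(0,2) | pheromone: 0 0 1 0 0 0 / 0 8 0 0 0 0 / 0 0 0 0 0 0 / 3 0 0 1 0 0 / 0 0 0 0 0 0 / 0 0 4 0 0 0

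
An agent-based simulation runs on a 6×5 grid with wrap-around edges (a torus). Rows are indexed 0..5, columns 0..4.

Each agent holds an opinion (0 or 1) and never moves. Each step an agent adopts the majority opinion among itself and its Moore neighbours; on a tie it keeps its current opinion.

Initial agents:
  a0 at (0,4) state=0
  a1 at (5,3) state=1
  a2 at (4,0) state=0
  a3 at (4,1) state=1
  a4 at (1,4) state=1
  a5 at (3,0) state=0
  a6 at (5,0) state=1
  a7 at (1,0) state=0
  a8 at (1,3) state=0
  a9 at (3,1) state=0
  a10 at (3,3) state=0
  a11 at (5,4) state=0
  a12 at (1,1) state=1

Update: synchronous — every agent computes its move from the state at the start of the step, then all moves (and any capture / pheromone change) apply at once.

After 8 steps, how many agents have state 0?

12

t=1: a0@(0,4):0 a1@(5,3):0 a2@(4,0):0 a3@(4,1):0 a4@(1,4):0 a5@(3,0):0 a6@(5,0):0 a7@(1,0):0 a8@(1,3):0 a9@(3,1):0 a10@(3,3):0 a11@(5,4):0 a12@(1,1):1
t=2: (unchanged — steady state)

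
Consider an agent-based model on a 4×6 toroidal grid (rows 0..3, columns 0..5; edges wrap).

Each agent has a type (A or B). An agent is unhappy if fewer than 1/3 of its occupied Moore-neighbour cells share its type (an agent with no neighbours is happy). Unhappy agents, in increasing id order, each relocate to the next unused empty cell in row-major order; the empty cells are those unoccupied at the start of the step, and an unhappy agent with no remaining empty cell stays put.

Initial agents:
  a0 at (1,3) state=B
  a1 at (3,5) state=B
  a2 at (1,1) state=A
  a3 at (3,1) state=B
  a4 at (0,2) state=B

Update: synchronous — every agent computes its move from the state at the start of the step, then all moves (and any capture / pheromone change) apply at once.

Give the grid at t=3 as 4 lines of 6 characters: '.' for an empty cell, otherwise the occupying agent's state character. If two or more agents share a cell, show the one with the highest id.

ABB...
...B..
......
.B....

t=1: a0@(1,3):B a1@(3,5):B a2@(0,0):A a3@(3,1):B a4@(0,2):B
t=2: a0@(1,3):B a1@(0,1):B a2@(0,3):A a3@(3,1):B a4@(0,2):B
t=3: a0@(1,3):B a1@(0,1):B a2@(0,0):A a3@(3,1):B a4@(0,2):B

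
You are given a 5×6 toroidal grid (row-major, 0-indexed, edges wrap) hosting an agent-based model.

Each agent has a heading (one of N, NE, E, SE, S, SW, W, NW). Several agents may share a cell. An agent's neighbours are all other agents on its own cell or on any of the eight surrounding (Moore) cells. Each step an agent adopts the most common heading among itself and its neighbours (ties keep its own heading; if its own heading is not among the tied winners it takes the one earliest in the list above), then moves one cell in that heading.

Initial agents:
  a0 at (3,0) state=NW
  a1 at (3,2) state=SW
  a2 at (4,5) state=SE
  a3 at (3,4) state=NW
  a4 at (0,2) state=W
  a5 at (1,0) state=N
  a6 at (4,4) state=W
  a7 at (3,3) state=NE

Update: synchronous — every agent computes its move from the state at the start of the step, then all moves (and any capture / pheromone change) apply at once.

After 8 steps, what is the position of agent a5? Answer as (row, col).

(3, 0)

t=1: a0@(2,5):NW a1@(4,1):SW a2@(3,4):NW a3@(2,3):NW a4@(0,1):W a5@(0,0):N a6@(4,3):W a7@(2,4):NE
t=2: a0@(1,4):NW a1@(0,0):SW a2@(2,3):NW a3@(1,2):NW a4@(0,0):W a5@(4,0):N a6@(4,2):W a7@(1,3):NW
t=3: a0@(0,3):NW a1@(1,5):SW a2@(1,2):NW a3@(0,1):NW a4@(0,5):W a5@(3,0):N a6@(4,1):W a7@(0,2):NW
t=4: a0@(4,2):NW a1@(2,4):SW a2@(0,1):NW a3@(4,0):NW a4@(0,4):W a5@(2,0):N a6@(3,0):NW a7@(4,1):NW
t=5: a0@(3,1):NW a1@(3,3):SW a2@(4,0):NW a3@(3,5):NW a4@(0,3):W a5@(1,0):N a6@(2,5):NW a7@(3,0):NW
t=6: a0@(2,0):NW a1@(4,2):SW a2@(3,5):NW a3@(2,4):NW a4@(0,2):W a5@(0,0):N a6@(1,4):NW a7@(2,5):NW
t=7: a0@(1,5):NW a1@(0,1):SW a2@(2,4):NW a3@(1,3):NW a4@(0,1):W a5@(4,0):N a6@(0,3):NW a7@(1,4):NW
t=8: a0@(0,4):NW a1@(1,0):SW a2@(1,3):NW a3@(0,2):NW a4@(0,0):W a5@(3,0):N a6@(4,2):NW a7@(0,3):NW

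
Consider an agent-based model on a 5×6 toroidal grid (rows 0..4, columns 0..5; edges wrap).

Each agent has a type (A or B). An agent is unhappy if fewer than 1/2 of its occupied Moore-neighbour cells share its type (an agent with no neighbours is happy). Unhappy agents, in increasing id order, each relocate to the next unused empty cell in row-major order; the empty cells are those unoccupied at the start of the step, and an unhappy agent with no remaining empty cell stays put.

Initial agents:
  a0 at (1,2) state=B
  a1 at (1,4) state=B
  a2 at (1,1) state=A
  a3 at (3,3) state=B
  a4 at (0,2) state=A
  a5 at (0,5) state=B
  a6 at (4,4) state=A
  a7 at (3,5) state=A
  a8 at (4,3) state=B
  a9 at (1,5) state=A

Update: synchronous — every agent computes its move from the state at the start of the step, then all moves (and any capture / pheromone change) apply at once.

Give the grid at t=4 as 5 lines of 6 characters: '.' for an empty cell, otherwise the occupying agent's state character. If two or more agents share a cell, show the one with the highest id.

t=1: a0@(0,0):B a1@(1,4):B a2@(1,1):A a3@(3,3):B a4@(0,1):A a5@(0,3):B a6@(0,4):A a7@(3,5):A a8@(1,0):B a9@(1,3):A
t=2: a0@(0,2):B a1@(0,5):B a2@(1,2):A a3@(3,3):B a4@(1,5):A a5@(2,0):B a6@(2,1):A a7@(3,5):A a8@(2,2):B a9@(2,3):A
t=3: a0@(0,0):B a1@(0,1):B a2@(1,2):A a3@(3,3):B a4@(0,3):A a5@(0,4):B a6@(1,0):A a7@(1,1):A a8@(1,3):B a9@(1,4):A
t=4: a0@(0,2):B a1@(0,5):B a2@(1,2):A a3@(3,3):B a4@(0,3):A a5@(1,5):B a6@(2,0):A a7@(1,1):A a8@(2,1):B a9@(2,2):A

..BA.B
.AA..B
ABA...
...B..
......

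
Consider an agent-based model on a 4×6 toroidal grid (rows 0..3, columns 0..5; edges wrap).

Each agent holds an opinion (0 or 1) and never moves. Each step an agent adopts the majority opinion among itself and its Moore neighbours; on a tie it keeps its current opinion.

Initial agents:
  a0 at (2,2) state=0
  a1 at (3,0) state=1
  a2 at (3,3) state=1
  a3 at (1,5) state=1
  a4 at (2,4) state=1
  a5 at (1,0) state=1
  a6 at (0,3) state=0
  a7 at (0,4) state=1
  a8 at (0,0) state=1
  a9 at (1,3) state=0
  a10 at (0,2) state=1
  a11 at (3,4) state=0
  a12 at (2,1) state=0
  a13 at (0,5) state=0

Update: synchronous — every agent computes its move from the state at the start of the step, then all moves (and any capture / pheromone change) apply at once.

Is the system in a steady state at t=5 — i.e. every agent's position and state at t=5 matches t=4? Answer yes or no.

yes

t=1: a0@(2,2):0 a1@(3,0):1 a2@(3,3):1 a3@(1,5):1 a4@(2,4):1 a5@(1,0):1 a6@(0,3):0 a7@(0,4):0 a8@(0,0):1 a9@(1,3):0 a10@(0,2):1 a11@(3,4):0 a12@(2,1):0 a13@(0,5):1
t=2: a0@(2,2):0 a1@(3,0):1 a2@(3,3):0 a3@(1,5):1 a4@(2,4):1 a5@(1,0):1 a6@(0,3):0 a7@(0,4):0 a8@(0,0):1 a9@(1,3):0 a10@(0,2):1 a11@(3,4):0 a12@(2,1):0 a13@(0,5):1
t=3: a0@(2,2):0 a1@(3,0):1 a2@(3,3):0 a3@(1,5):1 a4@(2,4):0 a5@(1,0):1 a6@(0,3):0 a7@(0,4):0 a8@(0,0):1 a9@(1,3):0 a10@(0,2):0 a11@(3,4):0 a12@(2,1):0 a13@(0,5):1
t=4: (unchanged — steady state)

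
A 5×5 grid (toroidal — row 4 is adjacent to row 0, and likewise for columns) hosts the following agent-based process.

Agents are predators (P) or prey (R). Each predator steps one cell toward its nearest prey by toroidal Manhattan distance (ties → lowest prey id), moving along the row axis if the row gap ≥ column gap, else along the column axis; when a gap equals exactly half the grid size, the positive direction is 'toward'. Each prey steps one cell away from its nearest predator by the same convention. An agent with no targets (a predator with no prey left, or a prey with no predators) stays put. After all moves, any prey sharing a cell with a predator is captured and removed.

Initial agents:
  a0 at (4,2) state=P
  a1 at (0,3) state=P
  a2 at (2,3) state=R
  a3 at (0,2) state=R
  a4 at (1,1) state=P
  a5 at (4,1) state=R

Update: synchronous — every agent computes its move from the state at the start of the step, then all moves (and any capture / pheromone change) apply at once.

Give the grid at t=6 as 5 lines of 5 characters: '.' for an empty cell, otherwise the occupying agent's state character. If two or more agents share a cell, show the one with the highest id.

.PP..
..RR.
R....
.....
.....

t=1: a0@(0,2):P a1@(0,2):P a2@(3,3):R a3@(1,2):R a4@(0,1):P a5@(4,0):R
t=2: a0@(1,2):P a1@(1,2):P a2@(2,3):R a3@(2,2):R a4@(1,1):P a5@(3,0):R
t=3: a0@(2,2):P a1@(2,2):P a2@(3,3):R a3@(3,2):R a4@(2,1):P a5@(4,0):R
t=4: a0@(3,2):P a1@(3,2):P a2@(4,3):R a3@(4,2):R a4@(3,1):P a5@(0,0):R
t=5: a0@(4,2):P a1@(4,2):P a2@(0,3):R a3@(0,2):R a4@(4,1):P a5@(1,0):R
t=6: a0@(0,2):P a1@(0,2):P a2@(1,3):R a3@(1,2):R a4@(0,1):P a5@(2,0):R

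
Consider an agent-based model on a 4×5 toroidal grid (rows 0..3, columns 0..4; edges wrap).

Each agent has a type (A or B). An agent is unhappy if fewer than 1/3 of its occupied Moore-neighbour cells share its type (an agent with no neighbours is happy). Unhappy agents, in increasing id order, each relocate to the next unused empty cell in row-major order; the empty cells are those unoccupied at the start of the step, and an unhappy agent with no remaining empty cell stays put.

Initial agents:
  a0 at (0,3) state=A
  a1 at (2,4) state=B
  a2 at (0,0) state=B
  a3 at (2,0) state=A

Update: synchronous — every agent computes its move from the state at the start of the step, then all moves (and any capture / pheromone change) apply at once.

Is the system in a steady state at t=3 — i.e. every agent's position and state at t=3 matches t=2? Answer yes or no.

yes

t=1: a0@(0,3):A a1@(0,1):B a2@(0,0):B a3@(0,2):A
t=2: (unchanged — steady state)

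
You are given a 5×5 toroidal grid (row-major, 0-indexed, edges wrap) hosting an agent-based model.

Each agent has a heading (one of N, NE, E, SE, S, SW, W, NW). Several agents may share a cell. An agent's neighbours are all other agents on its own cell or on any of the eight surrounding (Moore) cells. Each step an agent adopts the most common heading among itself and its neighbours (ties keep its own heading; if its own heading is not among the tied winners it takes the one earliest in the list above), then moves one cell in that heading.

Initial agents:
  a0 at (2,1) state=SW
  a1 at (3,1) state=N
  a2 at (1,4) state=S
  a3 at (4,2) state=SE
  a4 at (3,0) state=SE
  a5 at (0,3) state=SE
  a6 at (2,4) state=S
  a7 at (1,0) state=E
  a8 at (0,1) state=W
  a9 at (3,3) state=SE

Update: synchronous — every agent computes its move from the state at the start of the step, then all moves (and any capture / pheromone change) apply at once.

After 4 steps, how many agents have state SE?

t=1: a0@(3,0):SW a1@(4,2):SE a2@(2,4):S a3@(0,3):SE a4@(4,1):SE a5@(1,4):SE a6@(3,4):S a7@(2,0):S a8@(0,0):W a9@(4,4):SE
t=2: a0@(4,0):S a1@(0,3):SE a2@(3,4):S a3@(1,4):SE a4@(0,2):SE a5@(2,0):SE a6@(4,4):S a7@(3,0):S a8@(1,1):SE a9@(0,0):SE
t=3: a0@(0,0):S a1@(1,4):SE a2@(4,4):S a3@(2,0):SE a4@(1,3):SE a5@(3,1):SE a6@(0,4):S a7@(4,0):S a8@(2,2):SE a9@(1,1):SE
t=4: a0@(1,0):S a1@(2,0):SE a2@(0,4):S a3@(3,1):SE a4@(2,4):SE a5@(4,2):SE a6@(1,4):S a7@(0,0):S a8@(3,3):SE a9@(2,2):SE

6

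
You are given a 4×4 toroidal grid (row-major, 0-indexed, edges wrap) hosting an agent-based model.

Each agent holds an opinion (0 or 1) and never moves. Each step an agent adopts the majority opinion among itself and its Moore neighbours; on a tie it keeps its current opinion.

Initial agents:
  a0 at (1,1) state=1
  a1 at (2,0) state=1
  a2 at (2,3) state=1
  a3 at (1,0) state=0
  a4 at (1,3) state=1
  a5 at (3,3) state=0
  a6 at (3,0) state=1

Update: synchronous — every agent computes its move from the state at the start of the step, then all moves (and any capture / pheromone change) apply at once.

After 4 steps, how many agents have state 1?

t=1: a0@(1,1):1 a1@(2,0):1 a2@(2,3):1 a3@(1,0):1 a4@(1,3):1 a5@(3,3):1 a6@(3,0):1
t=2: (unchanged — steady state)

7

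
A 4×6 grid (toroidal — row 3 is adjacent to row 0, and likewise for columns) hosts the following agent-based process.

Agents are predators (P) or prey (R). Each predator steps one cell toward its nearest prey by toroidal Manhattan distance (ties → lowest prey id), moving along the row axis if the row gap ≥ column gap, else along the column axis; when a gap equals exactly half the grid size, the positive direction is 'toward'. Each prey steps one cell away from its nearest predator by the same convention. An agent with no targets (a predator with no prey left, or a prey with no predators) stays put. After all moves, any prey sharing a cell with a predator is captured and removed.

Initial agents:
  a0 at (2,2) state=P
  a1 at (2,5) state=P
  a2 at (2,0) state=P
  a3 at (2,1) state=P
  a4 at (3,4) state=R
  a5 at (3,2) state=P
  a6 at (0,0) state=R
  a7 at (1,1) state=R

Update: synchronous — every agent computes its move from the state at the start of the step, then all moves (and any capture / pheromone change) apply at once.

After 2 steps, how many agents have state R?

2

t=1: a0@(1,2):P a1@(3,5):P a2@(3,0):P a3@(1,1):P a4@(0,4):R a5@(3,3):P a7@(0,1):R
t=2: a0@(0,2):P a1@(0,5):P a2@(0,0):P a3@(0,1):P a4@(1,4):R a5@(0,3):P a7@(3,1):R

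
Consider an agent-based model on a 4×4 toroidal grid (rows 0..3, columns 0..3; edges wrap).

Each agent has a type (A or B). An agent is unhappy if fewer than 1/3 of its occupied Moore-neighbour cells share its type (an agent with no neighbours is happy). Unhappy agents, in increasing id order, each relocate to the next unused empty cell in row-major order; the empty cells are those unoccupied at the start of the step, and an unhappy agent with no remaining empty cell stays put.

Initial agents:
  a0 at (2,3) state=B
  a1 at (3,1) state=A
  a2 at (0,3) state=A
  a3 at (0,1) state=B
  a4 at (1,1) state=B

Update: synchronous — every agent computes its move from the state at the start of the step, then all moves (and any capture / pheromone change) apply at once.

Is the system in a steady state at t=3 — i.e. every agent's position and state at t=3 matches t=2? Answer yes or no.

t=1: a0@(2,3):B a1@(0,0):A a2@(0,3):A a3@(0,1):B a4@(1,1):B
t=2: (unchanged — steady state)

yes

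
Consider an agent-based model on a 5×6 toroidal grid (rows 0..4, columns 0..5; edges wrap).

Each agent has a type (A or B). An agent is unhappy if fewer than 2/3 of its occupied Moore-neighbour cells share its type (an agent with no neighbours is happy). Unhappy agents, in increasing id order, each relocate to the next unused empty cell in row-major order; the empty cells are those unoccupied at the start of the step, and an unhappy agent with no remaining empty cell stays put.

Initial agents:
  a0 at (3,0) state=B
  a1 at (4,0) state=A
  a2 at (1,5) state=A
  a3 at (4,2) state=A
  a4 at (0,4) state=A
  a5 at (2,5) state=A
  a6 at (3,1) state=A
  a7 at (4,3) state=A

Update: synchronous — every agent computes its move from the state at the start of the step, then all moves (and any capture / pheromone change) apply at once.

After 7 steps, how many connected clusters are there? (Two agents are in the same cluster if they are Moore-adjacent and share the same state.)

2

t=1: a0@(0,0):B a1@(0,1):A a2@(1,5):A a3@(4,2):A a4@(0,4):A a5@(0,2):A a6@(3,1):A a7@(4,3):A
t=2: a0@(0,3):B a1@(0,1):A a2@(0,5):A a3@(4,2):A a4@(0,4):A a5@(0,2):A a6@(3,1):A a7@(4,3):A
t=3: a0@(0,0):B a1@(0,1):A a2@(0,5):A a3@(4,2):A a4@(0,4):A a5@(0,2):A a6@(3,1):A a7@(4,3):A
t=4: a0@(0,3):B a1@(0,1):A a2@(1,0):A a3@(4,2):A a4@(0,4):A a5@(0,2):A a6@(3,1):A a7@(4,3):A
t=5: a0@(0,0):B a1@(0,1):A a2@(1,0):A a3@(4,2):A a4@(0,5):A a5@(0,2):A a6@(3,1):A a7@(4,3):A
t=6: a0@(0,3):B a1@(0,1):A a2@(1,0):A a3@(4,2):A a4@(0,4):A a5@(0,2):A a6@(3,1):A a7@(4,3):A
t=7: a0@(0,0):B a1@(0,1):A a2@(1,0):A a3@(4,2):A a4@(0,5):A a5@(0,2):A a6@(3,1):A a7@(4,3):A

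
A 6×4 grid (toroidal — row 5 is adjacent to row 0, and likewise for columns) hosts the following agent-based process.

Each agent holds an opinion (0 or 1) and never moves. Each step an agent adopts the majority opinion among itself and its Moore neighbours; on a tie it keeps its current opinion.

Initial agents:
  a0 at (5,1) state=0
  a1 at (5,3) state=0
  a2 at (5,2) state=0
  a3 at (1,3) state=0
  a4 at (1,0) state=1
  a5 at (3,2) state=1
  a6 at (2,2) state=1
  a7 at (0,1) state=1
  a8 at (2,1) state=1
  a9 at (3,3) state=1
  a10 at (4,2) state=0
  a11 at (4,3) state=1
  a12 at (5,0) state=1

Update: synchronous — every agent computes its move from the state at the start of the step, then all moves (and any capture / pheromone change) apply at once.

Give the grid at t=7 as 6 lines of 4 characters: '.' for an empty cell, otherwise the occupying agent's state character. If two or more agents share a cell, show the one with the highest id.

.1..
1..1
.11.
..11
..01
1000

t=1: a0@(5,1):0 a1@(5,3):0 a2@(5,2):0 a3@(1,3):1 a4@(1,0):1 a5@(3,2):1 a6@(2,2):1 a7@(0,1):1 a8@(2,1):1 a9@(3,3):1 a10@(4,2):0 a11@(4,3):1 a12@(5,0):1
t=2: (unchanged — steady state)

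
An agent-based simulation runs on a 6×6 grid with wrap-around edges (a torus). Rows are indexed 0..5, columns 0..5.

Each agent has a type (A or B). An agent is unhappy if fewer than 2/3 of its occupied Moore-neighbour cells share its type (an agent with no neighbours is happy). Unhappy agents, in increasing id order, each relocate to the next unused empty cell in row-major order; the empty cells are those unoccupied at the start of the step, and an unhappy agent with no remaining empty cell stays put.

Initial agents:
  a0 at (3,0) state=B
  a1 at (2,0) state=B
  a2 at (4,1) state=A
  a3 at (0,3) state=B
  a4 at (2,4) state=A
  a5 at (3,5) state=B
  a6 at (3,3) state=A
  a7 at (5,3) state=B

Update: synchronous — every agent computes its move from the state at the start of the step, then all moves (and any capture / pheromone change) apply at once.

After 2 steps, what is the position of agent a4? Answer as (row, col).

(0, 1)

t=1: a0@(3,0):B a1@(2,0):B a2@(0,0):A a3@(0,3):B a4@(0,1):A a5@(3,5):B a6@(3,3):A a7@(5,3):B
t=2: (unchanged — steady state)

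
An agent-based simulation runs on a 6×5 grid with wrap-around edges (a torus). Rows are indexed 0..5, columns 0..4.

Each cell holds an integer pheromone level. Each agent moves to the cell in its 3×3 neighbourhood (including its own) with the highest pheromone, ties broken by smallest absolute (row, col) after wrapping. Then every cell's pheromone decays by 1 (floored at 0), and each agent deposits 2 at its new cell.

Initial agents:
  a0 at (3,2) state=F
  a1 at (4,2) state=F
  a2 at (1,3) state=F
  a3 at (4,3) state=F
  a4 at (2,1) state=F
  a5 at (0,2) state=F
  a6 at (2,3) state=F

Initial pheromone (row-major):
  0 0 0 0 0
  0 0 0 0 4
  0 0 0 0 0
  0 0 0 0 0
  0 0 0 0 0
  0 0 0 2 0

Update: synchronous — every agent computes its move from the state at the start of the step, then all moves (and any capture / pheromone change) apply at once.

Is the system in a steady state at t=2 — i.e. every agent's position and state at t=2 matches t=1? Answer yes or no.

no

t=1: a0@(2,1) a1@(5,3) a2@(1,4) a3@(5,3) a4@(1,0) a5@(5,3) a6@(1,4) | pheromone: 0 0 0 0 0 / 2 0 0 0 7 / 0 2 0 0 0 / 0 0 0 0 0 / 0 0 0 0 0 / 0 0 0 7 0
t=2: a0@(1,0) a1@(5,3) a2@(1,4) a3@(5,3) a4@(1,4) a5@(5,3) a6@(1,4) | pheromone: 0 0 0 0 0 / 3 0 0 0 12 / 0 1 0 0 0 / 0 0 0 0 0 / 0 0 0 0 0 / 0 0 0 12 0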